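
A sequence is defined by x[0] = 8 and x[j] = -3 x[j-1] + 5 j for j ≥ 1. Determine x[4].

578

x[1] = -3*8 + 5 = -19
x[2] = -3*(-19) + 10 = 67
x[3] = -3*67 + 15 = -186
x[4] = -3*(-186) + 20 = 578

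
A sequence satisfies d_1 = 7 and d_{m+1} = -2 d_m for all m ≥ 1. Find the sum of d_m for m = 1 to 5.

d_2 = -2*7 = -14
d_3 = -2*(-14) = 28
d_4 = -2*28 = -56
d_5 = -2*(-56) = 112
Sum = 7 + (-14) + 28 + (-56) + 112 = 77

77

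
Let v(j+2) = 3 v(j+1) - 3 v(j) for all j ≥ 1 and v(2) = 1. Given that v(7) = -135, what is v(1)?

Let v(1) = z.
v(3) = 3 - 3z
v(4) = 6 - 9z
v(5) = 9 - 18z
v(6) = 9 - 27z
v(7) = -27z
So -27z = -135, giving z = 5.

5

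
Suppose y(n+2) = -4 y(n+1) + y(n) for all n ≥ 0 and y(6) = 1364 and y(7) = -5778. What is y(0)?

-4

Rearranging, y(n-2) = y(n) + 4 y(n-1).
y(5) = -5778 + 4·1364 = -322
y(4) = 1364 + 4·(-322) = 76
y(3) = -322 + 4·76 = -18
y(2) = 76 + 4·(-18) = 4
y(1) = -18 + 4·4 = -2
y(0) = 4 + 4·(-2) = -4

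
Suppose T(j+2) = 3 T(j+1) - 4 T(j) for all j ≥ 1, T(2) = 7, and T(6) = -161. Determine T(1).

7

Let T(1) = z.
T(3) = 21 - 4z
T(4) = 35 - 12z
T(5) = 21 - 20z
T(6) = -77 - 12z
So -77 - 12z = -161, giving z = 7.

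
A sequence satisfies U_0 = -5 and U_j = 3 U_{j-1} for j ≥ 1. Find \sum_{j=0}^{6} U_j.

-5465

U_1 = 3*(-5) = -15
U_2 = 3*(-15) = -45
U_3 = 3*(-45) = -135
U_4 = 3*(-135) = -405
U_5 = 3*(-405) = -1215
U_6 = 3*(-1215) = -3645
Sum = (-5) + (-15) + (-45) + (-135) + (-405) + (-1215) + (-3645) = -5465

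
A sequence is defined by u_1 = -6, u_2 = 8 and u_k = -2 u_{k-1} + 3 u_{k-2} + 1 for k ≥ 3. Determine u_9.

u_3 = -2*8 + 3*(-6) + 1 = -33
u_4 = -2*(-33) + 3*8 + 1 = 91
u_5 = -2*91 + 3*(-33) + 1 = -280
u_6 = -2*(-280) + 3*91 + 1 = 834
u_7 = -2*834 + 3*(-280) + 1 = -2507
u_8 = -2*(-2507) + 3*834 + 1 = 7517
u_9 = -2*7517 + 3*(-2507) + 1 = -22554

-22554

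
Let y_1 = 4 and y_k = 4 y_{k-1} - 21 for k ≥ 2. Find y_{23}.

-52776558133241

The fixed point is -21/(1 - 4) = 7, so y_k - 7 = 4(y_{k-1} - 7).
Hence y_k = -3·4^{k-1} + 7.
y_{23} = -3·4^{22} + 7 = -3·17592186044416 + 7 = -52776558133241.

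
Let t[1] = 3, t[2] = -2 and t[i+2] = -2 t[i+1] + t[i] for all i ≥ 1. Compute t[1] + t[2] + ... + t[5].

t[3] = -2·(-2) + 3 = 7
t[4] = -2·7 + (-2) = -16
t[5] = -2·(-16) + 7 = 39
Sum = 3 + (-2) + 7 + (-16) + 39 = 31

31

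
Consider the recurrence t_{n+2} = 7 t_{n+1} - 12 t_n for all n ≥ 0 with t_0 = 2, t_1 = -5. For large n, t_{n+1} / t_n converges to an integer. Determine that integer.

4

The characteristic equation is r^2 - 7r + 12 = 0, which factors as (r - 4)(r - 3) = 0.
So the roots are 4 and 3. Since |4| > |3| and the coefficient of 4^n is non-zero, the ratio tends to 4.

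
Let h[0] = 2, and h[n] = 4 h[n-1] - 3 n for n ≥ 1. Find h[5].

689

h[1] = 4·2 - 3 = 5
h[2] = 4·5 - 6 = 14
h[3] = 4·14 - 9 = 47
h[4] = 4·47 - 12 = 176
h[5] = 4·176 - 15 = 689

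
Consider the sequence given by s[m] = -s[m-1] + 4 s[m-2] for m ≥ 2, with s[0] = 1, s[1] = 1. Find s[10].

1731

s[2] = -1 + 4(1) = 3
s[3] = -3 + 4(1) = 1
s[4] = -1 + 4(3) = 11
s[5] = -11 + 4(1) = -7
s[6] = -(-7) + 4(11) = 51
s[7] = -51 + 4(-7) = -79
s[8] = -(-79) + 4(51) = 283
s[9] = -283 + 4(-79) = -599
s[10] = -(-599) + 4(283) = 1731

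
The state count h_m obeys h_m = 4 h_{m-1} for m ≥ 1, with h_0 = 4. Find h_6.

16384

h_1 = 4·4 = 16
h_2 = 4·16 = 64
h_3 = 4·64 = 256
h_4 = 4·256 = 1024
h_5 = 4·1024 = 4096
h_6 = 4·4096 = 16384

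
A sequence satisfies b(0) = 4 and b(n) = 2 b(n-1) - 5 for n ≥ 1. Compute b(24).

-16777211

The fixed point is -5/(1 - 2) = 5, so b(n) - 5 = 2(b(n-1) - 5).
Hence b(n) = -1·2^n + 5.
b(24) = -1·2^{24} + 5 = -1·16777216 + 5 = -16777211.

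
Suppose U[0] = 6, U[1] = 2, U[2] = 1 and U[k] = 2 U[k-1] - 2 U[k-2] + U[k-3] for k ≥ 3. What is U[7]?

2

U[3] = 2*1 - 2*2 + 6 = 4
U[4] = 2*4 - 2*1 + 2 = 8
U[5] = 2*8 - 2*4 + 1 = 9
U[6] = 2*9 - 2*8 + 4 = 6
U[7] = 2*6 - 2*9 + 8 = 2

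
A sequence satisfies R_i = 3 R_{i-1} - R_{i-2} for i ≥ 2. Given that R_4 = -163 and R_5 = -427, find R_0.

2

Rearranging, R_{i-2} = -(R_i - 3 R_{i-1}).
R_3 = -(-427 - 3·(-163)) = -62
R_2 = -(-163 - 3·(-62)) = -23
R_1 = -(-62 - 3·(-23)) = -7
R_0 = -(-23 - 3·(-7)) = 2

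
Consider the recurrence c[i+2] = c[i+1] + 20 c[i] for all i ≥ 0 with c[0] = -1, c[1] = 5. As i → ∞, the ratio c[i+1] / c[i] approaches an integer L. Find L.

5

The characteristic equation is r^2 - r - 20 = 0, which factors as (r - 5)(r + 4) = 0.
So the roots are 5 and -4. Since |5| > |-4| and the coefficient of 5^i is non-zero, the ratio tends to 5.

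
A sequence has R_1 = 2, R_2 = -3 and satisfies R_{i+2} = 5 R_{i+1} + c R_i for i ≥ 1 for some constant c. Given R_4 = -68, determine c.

1

R_3 = -15 + 2c
R_4 = -75 + 7c
So -75 + 7c = -68, giving c = 1.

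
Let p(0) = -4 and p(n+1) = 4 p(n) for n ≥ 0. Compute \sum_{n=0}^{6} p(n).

p(1) = 4·(-4) = -16
p(2) = 4·(-16) = -64
p(3) = 4·(-64) = -256
p(4) = 4·(-256) = -1024
p(5) = 4·(-1024) = -4096
p(6) = 4·(-4096) = -16384
Sum = (-4) + (-16) + (-64) + (-256) + (-1024) + (-4096) + (-16384) = -21844

-21844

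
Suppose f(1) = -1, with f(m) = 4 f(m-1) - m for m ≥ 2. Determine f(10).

-466030

f(2) = 4(-1) - 2 = -6
f(3) = 4(-6) - 3 = -27
f(4) = 4(-27) - 4 = -112
f(5) = 4(-112) - 5 = -453
f(6) = 4(-453) - 6 = -1818
f(7) = 4(-1818) - 7 = -7279
f(8) = 4(-7279) - 8 = -29124
f(9) = 4(-29124) - 9 = -116505
f(10) = 4(-116505) - 10 = -466030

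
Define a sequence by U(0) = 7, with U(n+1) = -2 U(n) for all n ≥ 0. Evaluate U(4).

U(1) = -2·7 = -14
U(2) = -2·(-14) = 28
U(3) = -2·28 = -56
U(4) = -2·(-56) = 112

112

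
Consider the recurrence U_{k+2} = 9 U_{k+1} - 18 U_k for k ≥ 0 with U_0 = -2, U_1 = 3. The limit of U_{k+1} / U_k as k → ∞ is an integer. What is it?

The characteristic equation is r^2 - 9r + 18 = 0, which factors as (r - 6)(r - 3) = 0.
So the roots are 6 and 3. Since |6| > |3| and the coefficient of 6^k is non-zero, the ratio tends to 6.

6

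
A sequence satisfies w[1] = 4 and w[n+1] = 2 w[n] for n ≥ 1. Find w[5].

w[2] = 2·4 = 8
w[3] = 2·8 = 16
w[4] = 2·16 = 32
w[5] = 2·32 = 64

64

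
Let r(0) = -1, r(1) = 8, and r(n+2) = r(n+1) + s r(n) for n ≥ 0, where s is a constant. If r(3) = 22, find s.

r(2) = 8 - s
r(3) = 8 + 7s
So 8 + 7s = 22, giving s = 2.

2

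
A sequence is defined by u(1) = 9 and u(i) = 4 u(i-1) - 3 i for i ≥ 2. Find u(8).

u(2) = 4·9 - 6 = 30
u(3) = 4·30 - 9 = 111
u(4) = 4·111 - 12 = 432
u(5) = 4·432 - 15 = 1713
u(6) = 4·1713 - 18 = 6834
u(7) = 4·6834 - 21 = 27315
u(8) = 4·27315 - 24 = 109236

109236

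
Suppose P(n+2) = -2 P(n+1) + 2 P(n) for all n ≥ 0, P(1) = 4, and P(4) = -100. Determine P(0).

-3

Let P(0) = y.
P(2) = -8 + 2y
P(3) = 24 - 4y
P(4) = -64 + 12y
So -64 + 12y = -100, giving y = -3.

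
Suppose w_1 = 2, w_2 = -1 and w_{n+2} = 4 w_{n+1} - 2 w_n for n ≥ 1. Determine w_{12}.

-564192

w_3 = 4·(-1) - 2·2 = -8
w_4 = 4·(-8) - 2·(-1) = -30
w_5 = 4·(-30) - 2·(-8) = -104
w_6 = 4·(-104) - 2·(-30) = -356
w_7 = 4·(-356) - 2·(-104) = -1216
w_8 = 4·(-1216) - 2·(-356) = -4152
w_9 = 4·(-4152) - 2·(-1216) = -14176
w_{10} = 4·(-14176) - 2·(-4152) = -48400
w_{11} = 4·(-48400) - 2·(-14176) = -165248
w_{12} = 4·(-165248) - 2·(-48400) = -564192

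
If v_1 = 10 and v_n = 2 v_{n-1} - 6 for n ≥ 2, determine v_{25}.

67108870

The fixed point is -6/(1 - 2) = 6, so v_n - 6 = 2(v_{n-1} - 6).
Hence v_n = 4·2^{n-1} + 6.
v_{25} = 4·2^{24} + 6 = 4·16777216 + 6 = 67108870.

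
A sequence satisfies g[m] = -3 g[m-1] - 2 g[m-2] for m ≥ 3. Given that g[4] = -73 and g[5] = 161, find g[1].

Rearranging, g[m-2] = (g[m] + 3 g[m-1]) / -2.
g[3] = (161 + 3*(-73)) / -2 = -58/-2 = 29
g[2] = (-73 + 3*29) / -2 = 14/-2 = -7
g[1] = (29 + 3*(-7)) / -2 = 8/-2 = -4

-4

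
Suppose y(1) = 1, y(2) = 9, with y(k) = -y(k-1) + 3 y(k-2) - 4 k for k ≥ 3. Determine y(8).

y(3) = -9 + 3*1 - 12 = -18
y(4) = -(-18) + 3*9 - 16 = 29
y(5) = -29 + 3*(-18) - 20 = -103
y(6) = -(-103) + 3*29 - 24 = 166
y(7) = -166 + 3*(-103) - 28 = -503
y(8) = -(-503) + 3*166 - 32 = 969

969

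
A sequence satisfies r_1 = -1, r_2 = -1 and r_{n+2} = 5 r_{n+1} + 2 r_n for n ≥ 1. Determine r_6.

-1069

r_3 = 5(-1) + 2(-1) = -7
r_4 = 5(-7) + 2(-1) = -37
r_5 = 5(-37) + 2(-7) = -199
r_6 = 5(-199) + 2(-37) = -1069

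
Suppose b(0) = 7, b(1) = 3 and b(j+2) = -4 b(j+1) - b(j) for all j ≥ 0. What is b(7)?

14193

b(2) = -4(3) - 7 = -19
b(3) = -4(-19) - 3 = 73
b(4) = -4(73) - (-19) = -273
b(5) = -4(-273) - 73 = 1019
b(6) = -4(1019) - (-273) = -3803
b(7) = -4(-3803) - 1019 = 14193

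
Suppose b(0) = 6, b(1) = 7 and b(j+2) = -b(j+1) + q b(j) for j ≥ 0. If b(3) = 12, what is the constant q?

5

b(2) = -7 + 6q
b(3) = 7 + q
So 7 + q = 12, giving q = 5.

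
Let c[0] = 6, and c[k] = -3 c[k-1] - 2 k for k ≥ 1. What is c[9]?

c[1] = -3*6 - 2 = -20
c[2] = -3*(-20) - 4 = 56
c[3] = -3*56 - 6 = -174
c[4] = -3*(-174) - 8 = 514
c[5] = -3*514 - 10 = -1552
c[6] = -3*(-1552) - 12 = 4644
c[7] = -3*4644 - 14 = -13946
c[8] = -3*(-13946) - 16 = 41822
c[9] = -3*41822 - 18 = -125484

-125484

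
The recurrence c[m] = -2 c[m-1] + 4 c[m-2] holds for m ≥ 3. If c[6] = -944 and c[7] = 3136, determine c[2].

Rearranging, c[m-2] = (c[m] + 2 c[m-1]) / 4.
c[5] = (3136 + 2·(-944)) / 4 = 1248/4 = 312
c[4] = (-944 + 2·312) / 4 = -320/4 = -80
c[3] = (312 + 2·(-80)) / 4 = 152/4 = 38
c[2] = (-80 + 2·38) / 4 = -4/4 = -1

-1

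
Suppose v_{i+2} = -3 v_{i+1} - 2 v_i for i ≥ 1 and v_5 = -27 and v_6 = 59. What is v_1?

Rearranging, v_{i-2} = (v_i + 3 v_{i-1}) / -2.
v_4 = (59 + 3·(-27)) / -2 = -22/-2 = 11
v_3 = (-27 + 3·11) / -2 = 6/-2 = -3
v_2 = (11 + 3·(-3)) / -2 = 2/-2 = -1
v_1 = (-3 + 3·(-1)) / -2 = -6/-2 = 3

3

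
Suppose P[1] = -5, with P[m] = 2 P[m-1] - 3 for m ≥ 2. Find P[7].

P[2] = 2(-5) - 3 = -13
P[3] = 2(-13) - 3 = -29
P[4] = 2(-29) - 3 = -61
P[5] = 2(-61) - 3 = -125
P[6] = 2(-125) - 3 = -253
P[7] = 2(-253) - 3 = -509

-509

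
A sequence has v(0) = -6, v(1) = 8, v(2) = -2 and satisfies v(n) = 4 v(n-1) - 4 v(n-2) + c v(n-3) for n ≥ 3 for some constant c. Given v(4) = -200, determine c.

v(3) = -40 - 6c
v(4) = -152 - 16c
So -152 - 16c = -200, giving c = 3.

3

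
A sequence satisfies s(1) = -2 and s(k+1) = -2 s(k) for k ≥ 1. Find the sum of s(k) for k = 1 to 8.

s(2) = -2(-2) = 4
s(3) = -2(4) = -8
s(4) = -2(-8) = 16
s(5) = -2(16) = -32
s(6) = -2(-32) = 64
s(7) = -2(64) = -128
s(8) = -2(-128) = 256
Sum = (-2) + 4 + (-8) + 16 + (-32) + 64 + (-128) + 256 = 170

170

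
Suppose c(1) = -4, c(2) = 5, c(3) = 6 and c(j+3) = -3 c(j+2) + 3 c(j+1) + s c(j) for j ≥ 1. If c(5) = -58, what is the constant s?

c(4) = -3 - 4s
c(5) = 27 + 17s
So 27 + 17s = -58, giving s = -5.

-5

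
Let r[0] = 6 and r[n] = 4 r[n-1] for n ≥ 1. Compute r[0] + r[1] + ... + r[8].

r[1] = 4·6 = 24
r[2] = 4·24 = 96
r[3] = 4·96 = 384
r[4] = 4·384 = 1536
r[5] = 4·1536 = 6144
r[6] = 4·6144 = 24576
r[7] = 4·24576 = 98304
r[8] = 4·98304 = 393216
Sum = 6 + 24 + 96 + 384 + 1536 + 6144 + 24576 + 98304 + 393216 = 524286

524286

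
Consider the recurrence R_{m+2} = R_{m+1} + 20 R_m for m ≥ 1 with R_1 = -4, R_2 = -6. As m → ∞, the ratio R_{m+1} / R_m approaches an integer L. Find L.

5

The characteristic equation is r^2 - r - 20 = 0, which factors as (r - 5)(r + 4) = 0.
So the roots are 5 and -4. Since |5| > |-4| and the coefficient of 5^m is non-zero, the ratio tends to 5.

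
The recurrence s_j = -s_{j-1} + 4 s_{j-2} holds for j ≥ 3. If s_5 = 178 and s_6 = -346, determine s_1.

Rearranging, s_{j-2} = (s_j + s_{j-1}) / 4.
s_4 = (-346 + 178) / 4 = -168/4 = -42
s_3 = (178 + (-42)) / 4 = 136/4 = 34
s_2 = (-42 + 34) / 4 = -8/4 = -2
s_1 = (34 + (-2)) / 4 = 32/4 = 8

8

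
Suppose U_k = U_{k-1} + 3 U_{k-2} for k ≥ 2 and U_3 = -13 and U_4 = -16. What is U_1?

-4

Rearranging, U_{k-2} = (U_k - U_{k-1}) / 3.
U_2 = (-16 - (-13)) / 3 = -3/3 = -1
U_1 = (-13 - (-1)) / 3 = -12/3 = -4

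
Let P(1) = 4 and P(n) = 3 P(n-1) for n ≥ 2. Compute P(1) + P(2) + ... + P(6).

1456

P(2) = 3·4 = 12
P(3) = 3·12 = 36
P(4) = 3·36 = 108
P(5) = 3·108 = 324
P(6) = 3·324 = 972
Sum = 4 + 12 + 36 + 108 + 324 + 972 = 1456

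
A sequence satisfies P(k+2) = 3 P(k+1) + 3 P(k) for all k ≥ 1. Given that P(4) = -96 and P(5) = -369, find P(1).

Rearranging, P(k-2) = (P(k) - 3 P(k-1)) / 3.
P(3) = (-369 - 3(-96)) / 3 = -81/3 = -27
P(2) = (-96 - 3(-27)) / 3 = -15/3 = -5
P(1) = (-27 - 3(-5)) / 3 = -12/3 = -4

-4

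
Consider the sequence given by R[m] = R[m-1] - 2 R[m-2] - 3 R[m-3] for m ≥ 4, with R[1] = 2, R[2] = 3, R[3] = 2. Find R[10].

-462

R[4] = 2 - 2·3 - 3·2 = -10
R[5] = (-10) - 2·2 - 3·3 = -23
R[6] = (-23) - 2·(-10) - 3·2 = -9
R[7] = (-9) - 2·(-23) - 3·(-10) = 67
R[8] = 67 - 2·(-9) - 3·(-23) = 154
R[9] = 154 - 2·67 - 3·(-9) = 47
R[10] = 47 - 2·154 - 3·67 = -462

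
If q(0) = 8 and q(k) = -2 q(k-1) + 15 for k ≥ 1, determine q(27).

-402653179

The fixed point is 15/(1 + 2) = 5, so q(k) - 5 = -2(q(k-1) - 5).
Hence q(k) = 3·(-2)^k + 5.
q(27) = 3·(-2)^{27} + 5 = 3·-134217728 + 5 = -402653179.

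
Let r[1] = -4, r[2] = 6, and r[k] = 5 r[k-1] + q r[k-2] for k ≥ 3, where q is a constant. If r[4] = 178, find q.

r[3] = 30 - 4q
r[4] = 150 - 14q
So 150 - 14q = 178, giving q = -2.

-2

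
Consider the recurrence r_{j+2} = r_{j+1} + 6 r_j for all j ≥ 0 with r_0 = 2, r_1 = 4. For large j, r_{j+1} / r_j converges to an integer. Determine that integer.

The characteristic equation is r^2 - r - 6 = 0, which factors as (r - 3)(r + 2) = 0.
So the roots are 3 and -2. Since |3| > |-2| and the coefficient of 3^j is non-zero, the ratio tends to 3.

3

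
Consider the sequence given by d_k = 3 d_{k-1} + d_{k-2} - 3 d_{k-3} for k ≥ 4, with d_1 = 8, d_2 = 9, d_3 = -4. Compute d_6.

d_4 = 3·(-4) + 9 - 3·8 = -27
d_5 = 3·(-27) + (-4) - 3·9 = -112
d_6 = 3·(-112) + (-27) - 3·(-4) = -351

-351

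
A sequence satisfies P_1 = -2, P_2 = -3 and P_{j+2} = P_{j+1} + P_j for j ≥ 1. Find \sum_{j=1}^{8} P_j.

-141

P_3 = (-3) + (-2) = -5
P_4 = (-5) + (-3) = -8
P_5 = (-8) + (-5) = -13
P_6 = (-13) + (-8) = -21
P_7 = (-21) + (-13) = -34
P_8 = (-34) + (-21) = -55
Sum = (-2) + (-3) + (-5) + (-8) + (-13) + (-21) + (-34) + (-55) = -141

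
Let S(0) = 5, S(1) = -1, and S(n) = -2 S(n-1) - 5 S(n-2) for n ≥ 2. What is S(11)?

-37629

S(2) = -2·(-1) - 5·5 = -23
S(3) = -2·(-23) - 5·(-1) = 51
S(4) = -2·51 - 5·(-23) = 13
S(5) = -2·13 - 5·51 = -281
S(6) = -2·(-281) - 5·13 = 497
S(7) = -2·497 - 5·(-281) = 411
S(8) = -2·411 - 5·497 = -3307
S(9) = -2·(-3307) - 5·411 = 4559
S(10) = -2·4559 - 5·(-3307) = 7417
S(11) = -2·7417 - 5·4559 = -37629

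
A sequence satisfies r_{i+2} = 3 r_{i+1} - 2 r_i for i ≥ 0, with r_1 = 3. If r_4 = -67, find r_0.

Let r_0 = y.
r_2 = 9 - 2y
r_3 = 21 - 6y
r_4 = 45 - 14y
So 45 - 14y = -67, giving y = 8.

8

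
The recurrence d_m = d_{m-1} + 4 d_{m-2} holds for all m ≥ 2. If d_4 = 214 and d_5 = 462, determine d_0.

Rearranging, d_{m-2} = (d_m - d_{m-1}) / 4.
d_3 = (462 - 214) / 4 = 248/4 = 62
d_2 = (214 - 62) / 4 = 152/4 = 38
d_1 = (62 - 38) / 4 = 24/4 = 6
d_0 = (38 - 6) / 4 = 32/4 = 8

8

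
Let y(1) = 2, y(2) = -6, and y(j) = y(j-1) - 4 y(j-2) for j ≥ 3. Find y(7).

-238

y(3) = (-6) - 4*2 = -14
y(4) = (-14) - 4*(-6) = 10
y(5) = 10 - 4*(-14) = 66
y(6) = 66 - 4*10 = 26
y(7) = 26 - 4*66 = -238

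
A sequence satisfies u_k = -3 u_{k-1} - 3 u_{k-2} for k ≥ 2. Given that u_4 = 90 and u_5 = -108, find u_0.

-2

Rearranging, u_{k-2} = (u_k + 3 u_{k-1}) / -3.
u_3 = (-108 + 3*90) / -3 = 162/-3 = -54
u_2 = (90 + 3*(-54)) / -3 = -72/-3 = 24
u_1 = (-54 + 3*24) / -3 = 18/-3 = -6
u_0 = (24 + 3*(-6)) / -3 = 6/-3 = -2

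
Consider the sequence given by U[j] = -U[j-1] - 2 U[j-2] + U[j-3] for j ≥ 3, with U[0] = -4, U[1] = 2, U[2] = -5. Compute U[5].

-14

U[3] = -(-5) - 2·2 + (-4) = -3
U[4] = -(-3) - 2·(-5) + 2 = 15
U[5] = -15 - 2·(-3) + (-5) = -14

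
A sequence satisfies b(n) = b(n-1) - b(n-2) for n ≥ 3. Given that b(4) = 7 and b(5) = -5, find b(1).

Rearranging, b(n-2) = -(b(n) - b(n-1)).
b(3) = -(-5 - 7) = 12
b(2) = -(7 - 12) = 5
b(1) = -(12 - 5) = -7

-7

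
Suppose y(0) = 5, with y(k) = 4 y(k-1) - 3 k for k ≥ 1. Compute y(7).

y(1) = 4·5 - 3 = 17
y(2) = 4·17 - 6 = 62
y(3) = 4·62 - 9 = 239
y(4) = 4·239 - 12 = 944
y(5) = 4·944 - 15 = 3761
y(6) = 4·3761 - 18 = 15026
y(7) = 4·15026 - 21 = 60083

60083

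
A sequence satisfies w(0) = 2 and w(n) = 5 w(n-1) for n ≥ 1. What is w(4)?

w(1) = 5·2 = 10
w(2) = 5·10 = 50
w(3) = 5·50 = 250
w(4) = 5·250 = 1250

1250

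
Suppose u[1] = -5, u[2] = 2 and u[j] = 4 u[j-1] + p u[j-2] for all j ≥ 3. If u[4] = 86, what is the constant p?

-3

u[3] = 8 - 5p
u[4] = 32 - 18p
So 32 - 18p = 86, giving p = -3.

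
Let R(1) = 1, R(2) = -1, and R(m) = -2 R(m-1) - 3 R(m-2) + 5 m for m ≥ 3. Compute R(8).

R(3) = -2*(-1) - 3*1 + 15 = 14
R(4) = -2*14 - 3*(-1) + 20 = -5
R(5) = -2*(-5) - 3*14 + 25 = -7
R(6) = -2*(-7) - 3*(-5) + 30 = 59
R(7) = -2*59 - 3*(-7) + 35 = -62
R(8) = -2*(-62) - 3*59 + 40 = -13

-13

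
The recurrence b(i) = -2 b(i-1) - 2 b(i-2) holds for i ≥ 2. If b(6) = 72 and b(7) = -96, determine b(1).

6

Rearranging, b(i-2) = (b(i) + 2 b(i-1)) / -2.
b(5) = (-96 + 2(72)) / -2 = 48/-2 = -24
b(4) = (72 + 2(-24)) / -2 = 24/-2 = -12
b(3) = (-24 + 2(-12)) / -2 = -48/-2 = 24
b(2) = (-12 + 2(24)) / -2 = 36/-2 = -18
b(1) = (24 + 2(-18)) / -2 = -12/-2 = 6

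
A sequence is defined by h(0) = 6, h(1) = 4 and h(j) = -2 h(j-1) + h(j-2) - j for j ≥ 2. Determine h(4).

-26

h(2) = -2*4 + 6 - 2 = -4
h(3) = -2*(-4) + 4 - 3 = 9
h(4) = -2*9 + (-4) - 4 = -26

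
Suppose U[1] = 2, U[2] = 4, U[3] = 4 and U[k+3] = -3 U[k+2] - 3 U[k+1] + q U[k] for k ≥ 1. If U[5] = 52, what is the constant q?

4

U[4] = -24 + 2q
U[5] = 60 - 2q
So 60 - 2q = 52, giving q = 4.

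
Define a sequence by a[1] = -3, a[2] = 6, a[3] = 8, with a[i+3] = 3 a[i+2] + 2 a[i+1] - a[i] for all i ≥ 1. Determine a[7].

a[4] = 3·8 + 2·6 - (-3) = 39
a[5] = 3·39 + 2·8 - 6 = 127
a[6] = 3·127 + 2·39 - 8 = 451
a[7] = 3·451 + 2·127 - 39 = 1568

1568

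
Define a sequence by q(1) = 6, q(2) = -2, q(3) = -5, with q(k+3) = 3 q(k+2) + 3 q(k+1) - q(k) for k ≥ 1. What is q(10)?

-69162

q(4) = 3*(-5) + 3*(-2) - 6 = -27
q(5) = 3*(-27) + 3*(-5) - (-2) = -94
q(6) = 3*(-94) + 3*(-27) - (-5) = -358
q(7) = 3*(-358) + 3*(-94) - (-27) = -1329
q(8) = 3*(-1329) + 3*(-358) - (-94) = -4967
q(9) = 3*(-4967) + 3*(-1329) - (-358) = -18530
q(10) = 3*(-18530) + 3*(-4967) - (-1329) = -69162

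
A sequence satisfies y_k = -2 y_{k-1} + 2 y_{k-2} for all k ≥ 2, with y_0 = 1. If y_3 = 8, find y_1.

Let y_1 = x.
y_2 = 2 - 2x
y_3 = -4 + 6x
So -4 + 6x = 8, giving x = 2.

2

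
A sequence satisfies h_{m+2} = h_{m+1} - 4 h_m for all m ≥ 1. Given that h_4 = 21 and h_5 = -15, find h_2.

Rearranging, h_{m-2} = (h_m - h_{m-1}) / -4.
h_3 = (-15 - 21) / -4 = -36/-4 = 9
h_2 = (21 - 9) / -4 = 12/-4 = -3

-3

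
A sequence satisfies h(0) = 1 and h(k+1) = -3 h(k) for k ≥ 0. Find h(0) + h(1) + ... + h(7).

h(1) = -3*1 = -3
h(2) = -3*(-3) = 9
h(3) = -3*9 = -27
h(4) = -3*(-27) = 81
h(5) = -3*81 = -243
h(6) = -3*(-243) = 729
h(7) = -3*729 = -2187
Sum = 1 + (-3) + 9 + (-27) + 81 + (-243) + 729 + (-2187) = -1640

-1640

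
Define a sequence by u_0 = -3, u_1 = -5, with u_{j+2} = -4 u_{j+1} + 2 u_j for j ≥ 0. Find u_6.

u_2 = -4(-5) + 2(-3) = 14
u_3 = -4(14) + 2(-5) = -66
u_4 = -4(-66) + 2(14) = 292
u_5 = -4(292) + 2(-66) = -1300
u_6 = -4(-1300) + 2(292) = 5784

5784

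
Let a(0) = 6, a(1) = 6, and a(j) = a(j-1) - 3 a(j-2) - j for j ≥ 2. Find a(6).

a(2) = 6 - 3·6 - 2 = -14
a(3) = (-14) - 3·6 - 3 = -35
a(4) = (-35) - 3·(-14) - 4 = 3
a(5) = 3 - 3·(-35) - 5 = 103
a(6) = 103 - 3·3 - 6 = 88

88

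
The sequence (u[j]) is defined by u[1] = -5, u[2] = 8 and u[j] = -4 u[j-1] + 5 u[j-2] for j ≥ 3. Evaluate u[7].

u[3] = -4·8 + 5·(-5) = -57
u[4] = -4·(-57) + 5·8 = 268
u[5] = -4·268 + 5·(-57) = -1357
u[6] = -4·(-1357) + 5·268 = 6768
u[7] = -4·6768 + 5·(-1357) = -33857

-33857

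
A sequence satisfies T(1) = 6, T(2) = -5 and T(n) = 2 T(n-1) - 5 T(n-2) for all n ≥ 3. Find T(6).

T(3) = 2·(-5) - 5·6 = -40
T(4) = 2·(-40) - 5·(-5) = -55
T(5) = 2·(-55) - 5·(-40) = 90
T(6) = 2·90 - 5·(-55) = 455

455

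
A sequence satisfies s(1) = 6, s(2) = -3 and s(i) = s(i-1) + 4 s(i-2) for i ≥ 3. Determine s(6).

s(3) = (-3) + 4·6 = 21
s(4) = 21 + 4·(-3) = 9
s(5) = 9 + 4·21 = 93
s(6) = 93 + 4·9 = 129

129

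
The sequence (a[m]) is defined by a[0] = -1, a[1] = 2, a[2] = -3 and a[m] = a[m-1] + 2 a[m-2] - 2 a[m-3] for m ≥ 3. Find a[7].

a[3] = (-3) + 2*2 - 2*(-1) = 3
a[4] = 3 + 2*(-3) - 2*2 = -7
a[5] = (-7) + 2*3 - 2*(-3) = 5
a[6] = 5 + 2*(-7) - 2*3 = -15
a[7] = (-15) + 2*5 - 2*(-7) = 9

9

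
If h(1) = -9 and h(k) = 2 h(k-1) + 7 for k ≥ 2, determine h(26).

-67108871

The fixed point is 7/(1 - 2) = -7, so h(k) + 7 = 2(h(k-1) + 7).
Hence h(k) = -2·2^{k-1} - 7.
h(26) = -2·2^{25} - 7 = -2·33554432 - 7 = -67108871.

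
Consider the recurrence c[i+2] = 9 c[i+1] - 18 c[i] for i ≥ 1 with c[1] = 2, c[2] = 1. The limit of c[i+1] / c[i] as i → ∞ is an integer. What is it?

The characteristic equation is r^2 - 9r + 18 = 0, which factors as (r - 6)(r - 3) = 0.
So the roots are 6 and 3. Since |6| > |3| and the coefficient of 6^i is non-zero, the ratio tends to 6.

6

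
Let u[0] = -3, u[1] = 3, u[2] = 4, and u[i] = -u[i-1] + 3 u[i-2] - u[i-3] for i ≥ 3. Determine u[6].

u[3] = -4 + 3(3) - (-3) = 8
u[4] = -8 + 3(4) - 3 = 1
u[5] = -1 + 3(8) - 4 = 19
u[6] = -19 + 3(1) - 8 = -24

-24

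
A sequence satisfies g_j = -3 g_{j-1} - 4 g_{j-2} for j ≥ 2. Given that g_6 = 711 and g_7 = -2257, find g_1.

7

Rearranging, g_{j-2} = (g_j + 3 g_{j-1}) / -4.
g_5 = (-2257 + 3(711)) / -4 = -124/-4 = 31
g_4 = (711 + 3(31)) / -4 = 804/-4 = -201
g_3 = (31 + 3(-201)) / -4 = -572/-4 = 143
g_2 = (-201 + 3(143)) / -4 = 228/-4 = -57
g_1 = (143 + 3(-57)) / -4 = -28/-4 = 7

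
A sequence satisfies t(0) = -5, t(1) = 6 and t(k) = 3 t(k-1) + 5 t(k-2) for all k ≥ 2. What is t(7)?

174

t(2) = 3·6 + 5·(-5) = -7
t(3) = 3·(-7) + 5·6 = 9
t(4) = 3·9 + 5·(-7) = -8
t(5) = 3·(-8) + 5·9 = 21
t(6) = 3·21 + 5·(-8) = 23
t(7) = 3·23 + 5·21 = 174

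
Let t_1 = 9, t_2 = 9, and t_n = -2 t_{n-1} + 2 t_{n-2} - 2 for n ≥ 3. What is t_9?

t_3 = -2(9) + 2(9) - 2 = -2
t_4 = -2(-2) + 2(9) - 2 = 20
t_5 = -2(20) + 2(-2) - 2 = -46
t_6 = -2(-46) + 2(20) - 2 = 130
t_7 = -2(130) + 2(-46) - 2 = -354
t_8 = -2(-354) + 2(130) - 2 = 966
t_9 = -2(966) + 2(-354) - 2 = -2642

-2642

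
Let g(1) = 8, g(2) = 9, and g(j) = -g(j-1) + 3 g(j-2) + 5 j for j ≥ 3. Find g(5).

98

g(3) = -9 + 3*8 + 15 = 30
g(4) = -30 + 3*9 + 20 = 17
g(5) = -17 + 3*30 + 25 = 98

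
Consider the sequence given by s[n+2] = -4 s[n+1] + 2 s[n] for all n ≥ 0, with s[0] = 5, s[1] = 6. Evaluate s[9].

523616

s[2] = -4*6 + 2*5 = -14
s[3] = -4*(-14) + 2*6 = 68
s[4] = -4*68 + 2*(-14) = -300
s[5] = -4*(-300) + 2*68 = 1336
s[6] = -4*1336 + 2*(-300) = -5944
s[7] = -4*(-5944) + 2*1336 = 26448
s[8] = -4*26448 + 2*(-5944) = -117680
s[9] = -4*(-117680) + 2*26448 = 523616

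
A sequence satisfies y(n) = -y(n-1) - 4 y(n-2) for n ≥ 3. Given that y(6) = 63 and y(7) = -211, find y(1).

Rearranging, y(n-2) = (y(n) + y(n-1)) / -4.
y(5) = (-211 + 63) / -4 = -148/-4 = 37
y(4) = (63 + 37) / -4 = 100/-4 = -25
y(3) = (37 + (-25)) / -4 = 12/-4 = -3
y(2) = (-25 + (-3)) / -4 = -28/-4 = 7
y(1) = (-3 + 7) / -4 = 4/-4 = -1

-1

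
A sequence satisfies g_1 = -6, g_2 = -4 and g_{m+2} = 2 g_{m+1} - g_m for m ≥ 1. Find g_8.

8

g_3 = 2·(-4) - (-6) = -2
g_4 = 2·(-2) - (-4) = 0
g_5 = 2·0 - (-2) = 2
g_6 = 2·2 - 0 = 4
g_7 = 2·4 - 2 = 6
g_8 = 2·6 - 4 = 8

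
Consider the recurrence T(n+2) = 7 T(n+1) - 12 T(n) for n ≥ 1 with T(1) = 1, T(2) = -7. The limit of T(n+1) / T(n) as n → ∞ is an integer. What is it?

The characteristic equation is r^2 - 7r + 12 = 0, which factors as (r - 4)(r - 3) = 0.
So the roots are 4 and 3. Since |4| > |3| and the coefficient of 4^n is non-zero, the ratio tends to 4.

4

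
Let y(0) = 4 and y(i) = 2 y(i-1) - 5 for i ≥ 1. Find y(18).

The fixed point is -5/(1 - 2) = 5, so y(i) - 5 = 2(y(i-1) - 5).
Hence y(i) = -1·2^i + 5.
y(18) = -1·2^{18} + 5 = -1·262144 + 5 = -262139.

-262139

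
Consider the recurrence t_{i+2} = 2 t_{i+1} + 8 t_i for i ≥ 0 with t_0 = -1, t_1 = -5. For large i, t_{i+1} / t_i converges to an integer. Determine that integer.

The characteristic equation is r^2 - 2r - 8 = 0, which factors as (r - 4)(r + 2) = 0.
So the roots are 4 and -2. Since |4| > |-2| and the coefficient of 4^i is non-zero, the ratio tends to 4.

4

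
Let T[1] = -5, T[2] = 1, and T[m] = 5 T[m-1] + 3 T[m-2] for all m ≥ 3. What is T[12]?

-42452882

T[3] = 5(1) + 3(-5) = -10
T[4] = 5(-10) + 3(1) = -47
T[5] = 5(-47) + 3(-10) = -265
T[6] = 5(-265) + 3(-47) = -1466
T[7] = 5(-1466) + 3(-265) = -8125
T[8] = 5(-8125) + 3(-1466) = -45023
T[9] = 5(-45023) + 3(-8125) = -249490
T[10] = 5(-249490) + 3(-45023) = -1382519
T[11] = 5(-1382519) + 3(-249490) = -7661065
T[12] = 5(-7661065) + 3(-1382519) = -42452882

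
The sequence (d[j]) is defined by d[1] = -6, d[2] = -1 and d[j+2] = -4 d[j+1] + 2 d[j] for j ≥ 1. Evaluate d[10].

d[3] = -4·(-1) + 2·(-6) = -8
d[4] = -4·(-8) + 2·(-1) = 30
d[5] = -4·30 + 2·(-8) = -136
d[6] = -4·(-136) + 2·30 = 604
d[7] = -4·604 + 2·(-136) = -2688
d[8] = -4·(-2688) + 2·604 = 11960
d[9] = -4·11960 + 2·(-2688) = -53216
d[10] = -4·(-53216) + 2·11960 = 236784

236784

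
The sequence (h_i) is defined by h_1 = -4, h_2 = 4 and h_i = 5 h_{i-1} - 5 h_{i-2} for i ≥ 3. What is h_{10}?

h_3 = 5*4 - 5*(-4) = 40
h_4 = 5*40 - 5*4 = 180
h_5 = 5*180 - 5*40 = 700
h_6 = 5*700 - 5*180 = 2600
h_7 = 5*2600 - 5*700 = 9500
h_8 = 5*9500 - 5*2600 = 34500
h_9 = 5*34500 - 5*9500 = 125000
h_{10} = 5*125000 - 5*34500 = 452500

452500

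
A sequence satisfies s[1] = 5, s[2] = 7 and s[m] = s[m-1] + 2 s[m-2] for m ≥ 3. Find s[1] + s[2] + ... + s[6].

s[3] = 7 + 2*5 = 17
s[4] = 17 + 2*7 = 31
s[5] = 31 + 2*17 = 65
s[6] = 65 + 2*31 = 127
Sum = 5 + 7 + 17 + 31 + 65 + 127 = 252

252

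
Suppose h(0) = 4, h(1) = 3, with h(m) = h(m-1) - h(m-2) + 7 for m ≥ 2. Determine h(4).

11

h(2) = 3 - 4 + 7 = 6
h(3) = 6 - 3 + 7 = 10
h(4) = 10 - 6 + 7 = 11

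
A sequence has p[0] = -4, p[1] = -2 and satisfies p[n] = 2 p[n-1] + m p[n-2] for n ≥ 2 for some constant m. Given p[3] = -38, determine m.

p[2] = -4 - 4m
p[3] = -8 - 10m
So -8 - 10m = -38, giving m = 3.

3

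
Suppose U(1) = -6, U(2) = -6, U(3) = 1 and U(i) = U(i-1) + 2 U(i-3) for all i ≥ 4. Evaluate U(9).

U(4) = 1 + 2*(-6) = -11
U(5) = (-11) + 2*(-6) = -23
U(6) = (-23) + 2*1 = -21
U(7) = (-21) + 2*(-11) = -43
U(8) = (-43) + 2*(-23) = -89
U(9) = (-89) + 2*(-21) = -131

-131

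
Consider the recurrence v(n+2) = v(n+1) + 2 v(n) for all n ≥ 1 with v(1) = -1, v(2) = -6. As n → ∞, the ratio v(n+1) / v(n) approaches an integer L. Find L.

2

The characteristic equation is r^2 - r - 2 = 0, which factors as (r - 2)(r + 1) = 0.
So the roots are 2 and -1. Since |2| > |-1| and the coefficient of 2^n is non-zero, the ratio tends to 2.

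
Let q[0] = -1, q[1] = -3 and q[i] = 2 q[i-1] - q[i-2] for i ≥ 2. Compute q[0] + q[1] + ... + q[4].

-25

q[2] = 2(-3) - (-1) = -5
q[3] = 2(-5) - (-3) = -7
q[4] = 2(-7) - (-5) = -9
Sum = (-1) + (-3) + (-5) + (-7) + (-9) = -25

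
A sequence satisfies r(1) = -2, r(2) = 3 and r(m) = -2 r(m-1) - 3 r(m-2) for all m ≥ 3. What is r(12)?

-657

r(3) = -2*3 - 3*(-2) = 0
r(4) = -2*0 - 3*3 = -9
r(5) = -2*(-9) - 3*0 = 18
r(6) = -2*18 - 3*(-9) = -9
r(7) = -2*(-9) - 3*18 = -36
r(8) = -2*(-36) - 3*(-9) = 99
r(9) = -2*99 - 3*(-36) = -90
r(10) = -2*(-90) - 3*99 = -117
r(11) = -2*(-117) - 3*(-90) = 504
r(12) = -2*504 - 3*(-117) = -657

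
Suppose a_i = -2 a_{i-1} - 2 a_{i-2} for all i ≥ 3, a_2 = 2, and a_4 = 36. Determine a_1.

8

Let a_1 = y.
a_3 = -4 - 2y
a_4 = 4 + 4y
So 4 + 4y = 36, giving y = 8.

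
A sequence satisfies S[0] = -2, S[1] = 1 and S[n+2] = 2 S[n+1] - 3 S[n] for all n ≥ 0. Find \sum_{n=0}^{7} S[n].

-136

S[2] = 2(1) - 3(-2) = 8
S[3] = 2(8) - 3(1) = 13
S[4] = 2(13) - 3(8) = 2
S[5] = 2(2) - 3(13) = -35
S[6] = 2(-35) - 3(2) = -76
S[7] = 2(-76) - 3(-35) = -47
Sum = (-2) + 1 + 8 + 13 + 2 + (-35) + (-76) + (-47) = -136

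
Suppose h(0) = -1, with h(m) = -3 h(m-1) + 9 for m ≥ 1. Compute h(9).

h(1) = -3(-1) + 9 = 12
h(2) = -3(12) + 9 = -27
h(3) = -3(-27) + 9 = 90
h(4) = -3(90) + 9 = -261
h(5) = -3(-261) + 9 = 792
h(6) = -3(792) + 9 = -2367
h(7) = -3(-2367) + 9 = 7110
h(8) = -3(7110) + 9 = -21321
h(9) = -3(-21321) + 9 = 63972

63972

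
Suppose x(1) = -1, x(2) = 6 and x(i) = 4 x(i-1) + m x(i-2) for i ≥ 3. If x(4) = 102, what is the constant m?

3

x(3) = 24 - m
x(4) = 96 + 2m
So 96 + 2m = 102, giving m = 3.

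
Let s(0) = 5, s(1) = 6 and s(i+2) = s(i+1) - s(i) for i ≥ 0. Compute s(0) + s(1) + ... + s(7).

s(2) = 6 - 5 = 1
s(3) = 1 - 6 = -5
s(4) = (-5) - 1 = -6
s(5) = (-6) - (-5) = -1
s(6) = (-1) - (-6) = 5
s(7) = 5 - (-1) = 6
Sum = 5 + 6 + 1 + (-5) + (-6) + (-1) + 5 + 6 = 11

11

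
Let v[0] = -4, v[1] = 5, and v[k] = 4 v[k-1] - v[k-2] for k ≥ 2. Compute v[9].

v[2] = 4*5 - (-4) = 24
v[3] = 4*24 - 5 = 91
v[4] = 4*91 - 24 = 340
v[5] = 4*340 - 91 = 1269
v[6] = 4*1269 - 340 = 4736
v[7] = 4*4736 - 1269 = 17675
v[8] = 4*17675 - 4736 = 65964
v[9] = 4*65964 - 17675 = 246181

246181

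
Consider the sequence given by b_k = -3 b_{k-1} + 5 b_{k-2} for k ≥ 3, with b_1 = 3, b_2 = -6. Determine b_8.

b_3 = -3·(-6) + 5·3 = 33
b_4 = -3·33 + 5·(-6) = -129
b_5 = -3·(-129) + 5·33 = 552
b_6 = -3·552 + 5·(-129) = -2301
b_7 = -3·(-2301) + 5·552 = 9663
b_8 = -3·9663 + 5·(-2301) = -40494

-40494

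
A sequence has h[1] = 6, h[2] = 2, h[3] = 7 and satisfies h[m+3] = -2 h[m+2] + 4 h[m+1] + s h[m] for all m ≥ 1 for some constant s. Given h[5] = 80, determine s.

-4

h[4] = -6 + 6s
h[5] = 40 - 10s
So 40 - 10s = 80, giving s = -4.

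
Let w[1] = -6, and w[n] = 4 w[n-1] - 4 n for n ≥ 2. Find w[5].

w[2] = 4·(-6) - 8 = -32
w[3] = 4·(-32) - 12 = -140
w[4] = 4·(-140) - 16 = -576
w[5] = 4·(-576) - 20 = -2324

-2324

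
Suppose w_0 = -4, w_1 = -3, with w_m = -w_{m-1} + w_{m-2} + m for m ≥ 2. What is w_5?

w_2 = -(-3) + (-4) + 2 = 1
w_3 = -1 + (-3) + 3 = -1
w_4 = -(-1) + 1 + 4 = 6
w_5 = -6 + (-1) + 5 = -2

-2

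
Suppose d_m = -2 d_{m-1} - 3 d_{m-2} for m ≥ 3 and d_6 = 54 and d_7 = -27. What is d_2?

Rearranging, d_{m-2} = (d_m + 2 d_{m-1}) / -3.
d_5 = (-27 + 2·54) / -3 = 81/-3 = -27
d_4 = (54 + 2·(-27)) / -3 = 0/-3 = 0
d_3 = (-27 + 2·0) / -3 = -27/-3 = 9
d_2 = (0 + 2·9) / -3 = 18/-3 = -6

-6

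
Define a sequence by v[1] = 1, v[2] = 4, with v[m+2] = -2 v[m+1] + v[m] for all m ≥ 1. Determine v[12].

v[3] = -2(4) + 1 = -7
v[4] = -2(-7) + 4 = 18
v[5] = -2(18) + (-7) = -43
v[6] = -2(-43) + 18 = 104
v[7] = -2(104) + (-43) = -251
v[8] = -2(-251) + 104 = 606
v[9] = -2(606) + (-251) = -1463
v[10] = -2(-1463) + 606 = 3532
v[11] = -2(3532) + (-1463) = -8527
v[12] = -2(-8527) + 3532 = 20586

20586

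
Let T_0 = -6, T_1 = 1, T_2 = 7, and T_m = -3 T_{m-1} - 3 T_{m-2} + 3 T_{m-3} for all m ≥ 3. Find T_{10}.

-9045

T_3 = -3*7 - 3*1 + 3*(-6) = -42
T_4 = -3*(-42) - 3*7 + 3*1 = 108
T_5 = -3*108 - 3*(-42) + 3*7 = -177
T_6 = -3*(-177) - 3*108 + 3*(-42) = 81
T_7 = -3*81 - 3*(-177) + 3*108 = 612
T_8 = -3*612 - 3*81 + 3*(-177) = -2610
T_9 = -3*(-2610) - 3*612 + 3*81 = 6237
T_{10} = -3*6237 - 3*(-2610) + 3*612 = -9045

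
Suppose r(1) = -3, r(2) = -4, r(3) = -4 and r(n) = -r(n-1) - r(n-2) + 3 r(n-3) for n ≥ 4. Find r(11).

-124

r(4) = -(-4) - (-4) + 3·(-3) = -1
r(5) = -(-1) - (-4) + 3·(-4) = -7
r(6) = -(-7) - (-1) + 3·(-4) = -4
r(7) = -(-4) - (-7) + 3·(-1) = 8
r(8) = -8 - (-4) + 3·(-7) = -25
r(9) = -(-25) - 8 + 3·(-4) = 5
r(10) = -5 - (-25) + 3·8 = 44
r(11) = -44 - 5 + 3·(-25) = -124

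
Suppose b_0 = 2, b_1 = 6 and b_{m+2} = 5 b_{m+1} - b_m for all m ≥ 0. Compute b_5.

3076

b_2 = 5*6 - 2 = 28
b_3 = 5*28 - 6 = 134
b_4 = 5*134 - 28 = 642
b_5 = 5*642 - 134 = 3076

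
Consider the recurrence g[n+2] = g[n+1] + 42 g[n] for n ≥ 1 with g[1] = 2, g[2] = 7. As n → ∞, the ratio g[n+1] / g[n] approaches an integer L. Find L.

7

The characteristic equation is r^2 - r - 42 = 0, which factors as (r - 7)(r + 6) = 0.
So the roots are 7 and -6. Since |7| > |-6| and the coefficient of 7^n is non-zero, the ratio tends to 7.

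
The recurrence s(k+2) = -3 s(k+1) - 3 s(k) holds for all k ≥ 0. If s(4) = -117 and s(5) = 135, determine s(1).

9

Rearranging, s(k-2) = (s(k) + 3 s(k-1)) / -3.
s(3) = (135 + 3(-117)) / -3 = -216/-3 = 72
s(2) = (-117 + 3(72)) / -3 = 99/-3 = -33
s(1) = (72 + 3(-33)) / -3 = -27/-3 = 9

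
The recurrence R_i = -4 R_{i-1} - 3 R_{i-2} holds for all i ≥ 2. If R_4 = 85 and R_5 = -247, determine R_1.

Rearranging, R_{i-2} = (R_i + 4 R_{i-1}) / -3.
R_3 = (-247 + 4(85)) / -3 = 93/-3 = -31
R_2 = (85 + 4(-31)) / -3 = -39/-3 = 13
R_1 = (-31 + 4(13)) / -3 = 21/-3 = -7

-7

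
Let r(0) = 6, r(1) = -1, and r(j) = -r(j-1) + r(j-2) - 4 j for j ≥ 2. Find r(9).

-108

r(2) = -(-1) + 6 - 8 = -1
r(3) = -(-1) + (-1) - 12 = -12
r(4) = -(-12) + (-1) - 16 = -5
r(5) = -(-5) + (-12) - 20 = -27
r(6) = -(-27) + (-5) - 24 = -2
r(7) = -(-2) + (-27) - 28 = -53
r(8) = -(-53) + (-2) - 32 = 19
r(9) = -19 + (-53) - 36 = -108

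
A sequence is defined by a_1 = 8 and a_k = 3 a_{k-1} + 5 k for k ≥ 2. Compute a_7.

a_2 = 3*8 + 10 = 34
a_3 = 3*34 + 15 = 117
a_4 = 3*117 + 20 = 371
a_5 = 3*371 + 25 = 1138
a_6 = 3*1138 + 30 = 3444
a_7 = 3*3444 + 35 = 10367

10367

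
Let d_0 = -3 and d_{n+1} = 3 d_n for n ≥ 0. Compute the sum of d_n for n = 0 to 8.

-29523

d_1 = 3·(-3) = -9
d_2 = 3·(-9) = -27
d_3 = 3·(-27) = -81
d_4 = 3·(-81) = -243
d_5 = 3·(-243) = -729
d_6 = 3·(-729) = -2187
d_7 = 3·(-2187) = -6561
d_8 = 3·(-6561) = -19683
Sum = (-3) + (-9) + (-27) + (-81) + (-243) + (-729) + (-2187) + (-6561) + (-19683) = -29523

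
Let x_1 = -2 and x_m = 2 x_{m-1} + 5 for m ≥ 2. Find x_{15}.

The fixed point is 5/(1 - 2) = -5, so x_m + 5 = 2(x_{m-1} + 5).
Hence x_m = 3·2^{m-1} - 5.
x_{15} = 3·2^{14} - 5 = 3·16384 - 5 = 49147.

49147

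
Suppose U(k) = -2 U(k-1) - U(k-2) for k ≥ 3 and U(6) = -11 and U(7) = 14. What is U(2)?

1

Rearranging, U(k-2) = -(U(k) + 2 U(k-1)).
U(5) = -(14 + 2·(-11)) = 8
U(4) = -(-11 + 2·8) = -5
U(3) = -(8 + 2·(-5)) = 2
U(2) = -(-5 + 2·2) = 1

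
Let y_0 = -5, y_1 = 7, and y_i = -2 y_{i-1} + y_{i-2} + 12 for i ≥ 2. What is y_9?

5479

y_2 = -2(7) + (-5) + 12 = -7
y_3 = -2(-7) + 7 + 12 = 33
y_4 = -2(33) + (-7) + 12 = -61
y_5 = -2(-61) + 33 + 12 = 167
y_6 = -2(167) + (-61) + 12 = -383
y_7 = -2(-383) + 167 + 12 = 945
y_8 = -2(945) + (-383) + 12 = -2261
y_9 = -2(-2261) + 945 + 12 = 5479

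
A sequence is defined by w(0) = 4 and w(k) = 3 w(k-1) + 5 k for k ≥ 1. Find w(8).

50824

w(1) = 3·4 + 5 = 17
w(2) = 3·17 + 10 = 61
w(3) = 3·61 + 15 = 198
w(4) = 3·198 + 20 = 614
w(5) = 3·614 + 25 = 1867
w(6) = 3·1867 + 30 = 5631
w(7) = 3·5631 + 35 = 16928
w(8) = 3·16928 + 40 = 50824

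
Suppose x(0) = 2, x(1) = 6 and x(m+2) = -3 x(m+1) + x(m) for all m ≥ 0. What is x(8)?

-21184

x(2) = -3*6 + 2 = -16
x(3) = -3*(-16) + 6 = 54
x(4) = -3*54 + (-16) = -178
x(5) = -3*(-178) + 54 = 588
x(6) = -3*588 + (-178) = -1942
x(7) = -3*(-1942) + 588 = 6414
x(8) = -3*6414 + (-1942) = -21184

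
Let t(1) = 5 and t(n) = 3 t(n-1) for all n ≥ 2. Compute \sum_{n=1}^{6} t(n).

1820

t(2) = 3(5) = 15
t(3) = 3(15) = 45
t(4) = 3(45) = 135
t(5) = 3(135) = 405
t(6) = 3(405) = 1215
Sum = 5 + 15 + 45 + 135 + 405 + 1215 = 1820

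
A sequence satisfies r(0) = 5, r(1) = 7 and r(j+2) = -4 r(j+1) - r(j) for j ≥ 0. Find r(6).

r(2) = -4·7 - 5 = -33
r(3) = -4·(-33) - 7 = 125
r(4) = -4·125 - (-33) = -467
r(5) = -4·(-467) - 125 = 1743
r(6) = -4·1743 - (-467) = -6505

-6505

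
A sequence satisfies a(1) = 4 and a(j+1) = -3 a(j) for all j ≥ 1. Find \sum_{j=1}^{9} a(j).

19684

a(2) = -3·4 = -12
a(3) = -3·(-12) = 36
a(4) = -3·36 = -108
a(5) = -3·(-108) = 324
a(6) = -3·324 = -972
a(7) = -3·(-972) = 2916
a(8) = -3·2916 = -8748
a(9) = -3·(-8748) = 26244
Sum = 4 + (-12) + 36 + (-108) + 324 + (-972) + 2916 + (-8748) + 26244 = 19684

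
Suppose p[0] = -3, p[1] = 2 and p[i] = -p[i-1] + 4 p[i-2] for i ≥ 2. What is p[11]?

p[2] = -2 + 4(-3) = -14
p[3] = -(-14) + 4(2) = 22
p[4] = -22 + 4(-14) = -78
p[5] = -(-78) + 4(22) = 166
p[6] = -166 + 4(-78) = -478
p[7] = -(-478) + 4(166) = 1142
p[8] = -1142 + 4(-478) = -3054
p[9] = -(-3054) + 4(1142) = 7622
p[10] = -7622 + 4(-3054) = -19838
p[11] = -(-19838) + 4(7622) = 50326

50326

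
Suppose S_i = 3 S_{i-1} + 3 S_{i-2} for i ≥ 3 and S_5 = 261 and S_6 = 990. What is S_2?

5

Rearranging, S_{i-2} = (S_i - 3 S_{i-1}) / 3.
S_4 = (990 - 3*261) / 3 = 207/3 = 69
S_3 = (261 - 3*69) / 3 = 54/3 = 18
S_2 = (69 - 3*18) / 3 = 15/3 = 5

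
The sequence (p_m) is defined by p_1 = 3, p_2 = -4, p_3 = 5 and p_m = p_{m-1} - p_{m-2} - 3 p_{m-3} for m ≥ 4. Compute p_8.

p_4 = 5 - (-4) - 3*3 = 0
p_5 = 0 - 5 - 3*(-4) = 7
p_6 = 7 - 0 - 3*5 = -8
p_7 = (-8) - 7 - 3*0 = -15
p_8 = (-15) - (-8) - 3*7 = -28

-28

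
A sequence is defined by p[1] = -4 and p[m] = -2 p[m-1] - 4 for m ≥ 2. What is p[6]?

84

p[2] = -2*(-4) - 4 = 4
p[3] = -2*4 - 4 = -12
p[4] = -2*(-12) - 4 = 20
p[5] = -2*20 - 4 = -44
p[6] = -2*(-44) - 4 = 84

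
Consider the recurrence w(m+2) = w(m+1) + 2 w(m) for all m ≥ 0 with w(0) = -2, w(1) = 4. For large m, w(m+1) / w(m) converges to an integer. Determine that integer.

The characteristic equation is r^2 - r - 2 = 0, which factors as (r - 2)(r + 1) = 0.
So the roots are 2 and -1. Since |2| > |-1| and the coefficient of 2^m is non-zero, the ratio tends to 2.

2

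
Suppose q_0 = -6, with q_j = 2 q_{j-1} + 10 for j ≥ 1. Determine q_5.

118

q_1 = 2(-6) + 10 = -2
q_2 = 2(-2) + 10 = 6
q_3 = 2(6) + 10 = 22
q_4 = 2(22) + 10 = 54
q_5 = 2(54) + 10 = 118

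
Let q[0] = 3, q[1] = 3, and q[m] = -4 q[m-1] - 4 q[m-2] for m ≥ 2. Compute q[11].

q[2] = -4(3) - 4(3) = -24
q[3] = -4(-24) - 4(3) = 84
q[4] = -4(84) - 4(-24) = -240
q[5] = -4(-240) - 4(84) = 624
q[6] = -4(624) - 4(-240) = -1536
q[7] = -4(-1536) - 4(624) = 3648
q[8] = -4(3648) - 4(-1536) = -8448
q[9] = -4(-8448) - 4(3648) = 19200
q[10] = -4(19200) - 4(-8448) = -43008
q[11] = -4(-43008) - 4(19200) = 95232

95232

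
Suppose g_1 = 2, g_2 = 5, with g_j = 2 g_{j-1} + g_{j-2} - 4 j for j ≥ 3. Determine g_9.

-1878

g_3 = 2*5 + 2 - 12 = 0
g_4 = 2*0 + 5 - 16 = -11
g_5 = 2*(-11) + 0 - 20 = -42
g_6 = 2*(-42) + (-11) - 24 = -119
g_7 = 2*(-119) + (-42) - 28 = -308
g_8 = 2*(-308) + (-119) - 32 = -767
g_9 = 2*(-767) + (-308) - 36 = -1878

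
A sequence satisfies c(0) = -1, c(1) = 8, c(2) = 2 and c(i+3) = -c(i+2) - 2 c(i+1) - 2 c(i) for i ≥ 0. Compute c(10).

c(3) = -2 - 2(8) - 2(-1) = -16
c(4) = -(-16) - 2(2) - 2(8) = -4
c(5) = -(-4) - 2(-16) - 2(2) = 32
c(6) = -32 - 2(-4) - 2(-16) = 8
c(7) = -8 - 2(32) - 2(-4) = -64
c(8) = -(-64) - 2(8) - 2(32) = -16
c(9) = -(-16) - 2(-64) - 2(8) = 128
c(10) = -128 - 2(-16) - 2(-64) = 32

32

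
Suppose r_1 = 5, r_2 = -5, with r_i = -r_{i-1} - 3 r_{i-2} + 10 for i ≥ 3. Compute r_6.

-50

r_3 = -(-5) - 3*5 + 10 = 0
r_4 = -0 - 3*(-5) + 10 = 25
r_5 = -25 - 3*0 + 10 = -15
r_6 = -(-15) - 3*25 + 10 = -50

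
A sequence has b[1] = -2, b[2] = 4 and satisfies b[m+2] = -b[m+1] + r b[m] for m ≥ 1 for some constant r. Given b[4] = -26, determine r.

b[3] = -4 - 2r
b[4] = 4 + 6r
So 4 + 6r = -26, giving r = -5.

-5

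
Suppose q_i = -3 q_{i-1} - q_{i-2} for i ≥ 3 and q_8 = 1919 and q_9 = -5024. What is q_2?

Rearranging, q_{i-2} = -(q_i + 3 q_{i-1}).
q_7 = -(-5024 + 3*1919) = -733
q_6 = -(1919 + 3*(-733)) = 280
q_5 = -(-733 + 3*280) = -107
q_4 = -(280 + 3*(-107)) = 41
q_3 = -(-107 + 3*41) = -16
q_2 = -(41 + 3*(-16)) = 7

7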